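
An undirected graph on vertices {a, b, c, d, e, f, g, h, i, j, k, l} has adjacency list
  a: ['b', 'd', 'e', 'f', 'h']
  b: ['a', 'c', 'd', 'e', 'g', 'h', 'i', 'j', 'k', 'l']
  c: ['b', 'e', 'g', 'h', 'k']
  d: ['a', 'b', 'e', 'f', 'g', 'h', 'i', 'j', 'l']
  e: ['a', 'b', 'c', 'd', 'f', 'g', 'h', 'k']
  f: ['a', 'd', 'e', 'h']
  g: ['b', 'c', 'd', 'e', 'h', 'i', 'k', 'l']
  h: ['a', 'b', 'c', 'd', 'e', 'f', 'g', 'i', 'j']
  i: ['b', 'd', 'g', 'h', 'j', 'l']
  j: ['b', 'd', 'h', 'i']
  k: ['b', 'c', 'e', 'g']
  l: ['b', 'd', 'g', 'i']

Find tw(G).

A width-4 tree decomposition is:
Bags: B1 = {b, d, g, i, l}  B2 = {b, d, g, h, i}  B3 = {b, d, e, g, h}  B4 = {b, c, e, g, h}  B5 = {a, b, d, e, h}  B6 = {a, d, e, f, h}  B7 = {b, c, e, g, k}  B8 = {b, d, h, i, j}
Tree: B1–B2, B2–B3, B3–B4, B3–B5, B5–B6, B4–B7, B2–B8
Each bag holds 5 vertices, so the decomposition has width 4, which upper-bounds the treewidth. Conversely, {a, d, e, f, h} is a clique of size 5, and the vertices of any clique must share a bag in every tree decomposition; so some bag has ≥ 5 vertices and tw(G) ≥ 4. Therefore the treewidth is 4.

4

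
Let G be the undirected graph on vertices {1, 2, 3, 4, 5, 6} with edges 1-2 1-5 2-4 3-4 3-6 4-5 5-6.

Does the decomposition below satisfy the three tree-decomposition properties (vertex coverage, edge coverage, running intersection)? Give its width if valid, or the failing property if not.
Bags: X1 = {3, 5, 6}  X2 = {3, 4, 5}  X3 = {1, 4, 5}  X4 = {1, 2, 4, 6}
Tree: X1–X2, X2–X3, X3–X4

A tree decomposition must satisfy three properties: every vertex lies in some bag; for every edge, both endpoints lie together in some bag; and for every vertex, the bags containing it form a connected subtree. Here bags containing vertex 6 are not connected in the tree, so the decomposition is invalid.

No — bags containing vertex 6 are not connected in the tree.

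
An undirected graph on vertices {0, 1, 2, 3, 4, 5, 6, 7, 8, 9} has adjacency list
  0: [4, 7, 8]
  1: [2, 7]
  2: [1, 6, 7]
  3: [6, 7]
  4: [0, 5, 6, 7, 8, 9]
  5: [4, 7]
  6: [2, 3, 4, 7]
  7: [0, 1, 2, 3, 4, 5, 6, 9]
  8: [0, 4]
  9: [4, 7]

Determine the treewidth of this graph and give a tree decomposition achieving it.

The largest bag has 3 vertices, giving width 2; this decomposition certifies tw(G) ≤ 2. For the lower bound, the 3 vertices {0, 4, 8} are pairwise adjacent, and any tree decomposition puts a clique entirely inside one bag — forcing width ≥ 2. Therefore the treewidth is 2.

Treewidth 2.
One such decomposition:
Bags: B1 = {4, 7, 9}  B2 = {0, 4, 7}  B3 = {4, 6, 7}  B4 = {4, 5, 7}  B5 = {2, 6, 7}  B6 = {3, 6, 7}  B7 = {0, 4, 8}  B8 = {1, 2, 7}
Tree: B1–B2, B1–B3, B1–B4, B3–B5, B3–B6, B2–B7, B5–B8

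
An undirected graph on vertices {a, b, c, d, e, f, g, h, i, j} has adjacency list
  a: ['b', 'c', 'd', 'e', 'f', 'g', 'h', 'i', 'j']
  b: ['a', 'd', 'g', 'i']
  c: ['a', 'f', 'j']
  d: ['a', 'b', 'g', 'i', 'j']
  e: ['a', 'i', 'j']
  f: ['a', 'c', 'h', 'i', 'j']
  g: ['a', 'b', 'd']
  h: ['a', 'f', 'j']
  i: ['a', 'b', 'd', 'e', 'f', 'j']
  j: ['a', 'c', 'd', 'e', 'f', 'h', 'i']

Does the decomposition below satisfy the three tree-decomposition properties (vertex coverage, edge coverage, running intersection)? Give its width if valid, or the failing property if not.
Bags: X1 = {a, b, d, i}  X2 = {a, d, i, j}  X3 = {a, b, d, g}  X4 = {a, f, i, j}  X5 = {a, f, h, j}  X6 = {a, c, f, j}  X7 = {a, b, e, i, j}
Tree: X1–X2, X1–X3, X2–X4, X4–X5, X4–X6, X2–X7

No — bags containing vertex b are not connected in the tree.

A tree decomposition must satisfy three properties: every vertex lies in some bag; for every edge, both endpoints lie together in some bag; and for every vertex, the bags containing it form a connected subtree. Here bags containing vertex b are not connected in the tree, so the decomposition is invalid.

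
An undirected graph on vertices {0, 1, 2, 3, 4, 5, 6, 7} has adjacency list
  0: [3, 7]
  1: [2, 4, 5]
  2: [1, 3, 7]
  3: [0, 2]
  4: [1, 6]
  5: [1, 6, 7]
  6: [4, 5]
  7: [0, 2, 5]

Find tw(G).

A width-2 tree decomposition is:
Bags: B1 = {1, 4, 6}  B2 = {1, 5, 6}  B3 = {1, 2, 5}  B4 = {2, 5, 7}  B5 = {2, 3, 7}  B6 = {0, 3, 7}
Tree: B1–B2, B2–B3, B3–B4, B4–B5, B5–B6
Every bag has size at most 3, so the width is 3 − 1 = 2 and tw(G) ≤ 2. Since 4–6–5–1–4 is a cycle in G, G is not acyclic. Forests are exactly the graphs of treewidth ≤ 1, so tw(G) ≥ 2. Therefore the treewidth is 2.

2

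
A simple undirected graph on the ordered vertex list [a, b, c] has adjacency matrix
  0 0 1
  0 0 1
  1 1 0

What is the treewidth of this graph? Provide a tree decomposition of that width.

Treewidth 1.
Bags: B1 = {a, c}  B2 = {b, c}
Tree: B1–B2

Each bag holds 2 vertices, so the decomposition has width 1, which upper-bounds the treewidth. Since G has at least one edge (e.g. a–c), it is not an edgeless graph, so tw(G) ≥ 1. Hence tw(G) = 1 exactly.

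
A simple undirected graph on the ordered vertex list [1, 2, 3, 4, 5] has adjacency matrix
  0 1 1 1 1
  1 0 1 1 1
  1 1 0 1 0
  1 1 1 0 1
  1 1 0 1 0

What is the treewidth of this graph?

A width-3 tree decomposition is:
Bags: B1 = {1, 2, 3, 4}  B2 = {1, 2, 4, 5}
Tree: B1–B2
Every bag has size at most 4, so the width is 4 − 1 = 3 and tw(G) ≤ 3. On the other hand G contains the 4-clique {1, 2, 3, 4}. A clique must lie in a single bag of any decomposition, so no decomposition can have width below 3. Hence tw(G) = 3 exactly.

3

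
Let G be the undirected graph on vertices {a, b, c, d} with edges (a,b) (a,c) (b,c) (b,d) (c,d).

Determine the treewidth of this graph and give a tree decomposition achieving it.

Treewidth 2.
One such decomposition:
Bags: B1 = {b, c, d}  B2 = {a, b, c}
Tree: B1–B2

Every bag has size at most 3, so the width is 3 − 1 = 2 and tw(G) ≤ 2. For the lower bound, the 3 vertices {b, c, d} are pairwise adjacent, and any tree decomposition puts a clique entirely inside one bag — forcing width ≥ 2. Hence tw(G) = 2 exactly.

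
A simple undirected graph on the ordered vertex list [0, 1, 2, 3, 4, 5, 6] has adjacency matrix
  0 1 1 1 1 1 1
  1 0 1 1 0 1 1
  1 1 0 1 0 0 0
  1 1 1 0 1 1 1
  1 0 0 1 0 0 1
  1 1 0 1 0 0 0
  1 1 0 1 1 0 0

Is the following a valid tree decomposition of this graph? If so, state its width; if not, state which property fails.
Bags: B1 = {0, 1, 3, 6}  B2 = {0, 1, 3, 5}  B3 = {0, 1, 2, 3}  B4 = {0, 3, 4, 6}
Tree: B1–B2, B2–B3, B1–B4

Yes; width 3.

Checking the three conditions: (i) the bags cover all of {0, 1, 2, 3, 4, 5, 6}; (ii) for each edge, some bag contains both endpoints; (iii) the bags containing any fixed vertex form a subtree. All hold, so the decomposition is valid with width 4 − 1 = 3.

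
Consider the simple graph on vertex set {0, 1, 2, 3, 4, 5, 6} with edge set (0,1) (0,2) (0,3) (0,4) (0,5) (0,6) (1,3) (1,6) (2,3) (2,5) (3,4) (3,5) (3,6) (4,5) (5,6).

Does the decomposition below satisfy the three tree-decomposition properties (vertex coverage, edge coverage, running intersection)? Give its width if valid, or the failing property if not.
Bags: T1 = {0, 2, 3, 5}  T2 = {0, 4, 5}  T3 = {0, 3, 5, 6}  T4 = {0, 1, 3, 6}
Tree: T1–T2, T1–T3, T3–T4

A tree decomposition must satisfy three properties: every vertex lies in some bag; for every edge, both endpoints lie together in some bag; and for every vertex, the bags containing it form a connected subtree. Here edge (3,4) lies in no bag, so the decomposition is invalid.

No — edge (3,4) lies in no bag.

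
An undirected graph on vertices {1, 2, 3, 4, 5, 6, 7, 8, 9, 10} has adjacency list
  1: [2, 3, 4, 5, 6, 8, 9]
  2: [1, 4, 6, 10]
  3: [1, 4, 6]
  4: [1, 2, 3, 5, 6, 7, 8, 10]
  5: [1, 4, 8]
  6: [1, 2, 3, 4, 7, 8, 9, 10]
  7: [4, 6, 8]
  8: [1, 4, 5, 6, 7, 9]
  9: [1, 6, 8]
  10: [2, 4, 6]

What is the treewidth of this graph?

A width-3 tree decomposition is:
Bags: B1 = {1, 2, 4, 6}  B2 = {1, 4, 6, 8}  B3 = {2, 4, 6, 10}  B4 = {1, 6, 8, 9}  B5 = {1, 3, 4, 6}  B6 = {1, 4, 5, 8}  B7 = {4, 6, 7, 8}
Tree: B1–B2, B1–B3, B2–B4, B1–B5, B2–B6, B2–B7
Each bag holds 4 vertices, so the decomposition has width 3, which upper-bounds the treewidth. For the lower bound, the 4 vertices {1, 6, 8, 9} are pairwise adjacent, and any tree decomposition puts a clique entirely inside one bag — forcing width ≥ 3. Combining the bounds, tw(G) = 3.

3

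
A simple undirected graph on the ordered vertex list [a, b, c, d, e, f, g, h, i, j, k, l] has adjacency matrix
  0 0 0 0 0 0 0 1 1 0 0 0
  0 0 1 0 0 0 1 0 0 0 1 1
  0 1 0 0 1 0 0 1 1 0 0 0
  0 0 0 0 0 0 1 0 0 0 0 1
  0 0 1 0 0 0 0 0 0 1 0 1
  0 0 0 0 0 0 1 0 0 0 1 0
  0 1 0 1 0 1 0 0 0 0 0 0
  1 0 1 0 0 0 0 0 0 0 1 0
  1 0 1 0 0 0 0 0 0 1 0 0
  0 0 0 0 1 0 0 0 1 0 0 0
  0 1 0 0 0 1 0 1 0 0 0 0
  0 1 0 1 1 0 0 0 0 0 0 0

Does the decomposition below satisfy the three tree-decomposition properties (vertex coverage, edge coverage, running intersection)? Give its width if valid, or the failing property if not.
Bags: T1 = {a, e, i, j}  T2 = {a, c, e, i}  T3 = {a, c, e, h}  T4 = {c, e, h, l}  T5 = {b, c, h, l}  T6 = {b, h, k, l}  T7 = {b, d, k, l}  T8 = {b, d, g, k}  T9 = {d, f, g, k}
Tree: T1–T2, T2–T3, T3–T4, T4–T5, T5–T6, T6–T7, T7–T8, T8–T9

Every vertex of G appears in some bag (union = {a, b, c, d, e, f, g, h, i, j, k, l}); every edge is covered by a bag; and for each vertex v the set of bags containing v is connected in the bag tree. The decomposition is therefore valid. The largest bag has 4 vertices, so the width is 3.

Yes; width 3.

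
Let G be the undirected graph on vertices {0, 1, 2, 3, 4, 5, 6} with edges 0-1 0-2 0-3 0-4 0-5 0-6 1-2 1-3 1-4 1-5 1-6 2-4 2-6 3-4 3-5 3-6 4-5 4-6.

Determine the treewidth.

A width-4 tree decomposition is:
Bags: B1 = {0, 1, 3, 4, 6}  B2 = {0, 1, 2, 4, 6}  B3 = {0, 1, 3, 4, 5}
Tree: B1–B2, B1–B3
Each bag holds 5 vertices, so the decomposition has width 4, which upper-bounds the treewidth. On the other hand G contains the 5-clique {0, 1, 2, 4, 6}. A clique must lie in a single bag of any decomposition, so no decomposition can have width below 4. Hence tw(G) = 4 exactly.

4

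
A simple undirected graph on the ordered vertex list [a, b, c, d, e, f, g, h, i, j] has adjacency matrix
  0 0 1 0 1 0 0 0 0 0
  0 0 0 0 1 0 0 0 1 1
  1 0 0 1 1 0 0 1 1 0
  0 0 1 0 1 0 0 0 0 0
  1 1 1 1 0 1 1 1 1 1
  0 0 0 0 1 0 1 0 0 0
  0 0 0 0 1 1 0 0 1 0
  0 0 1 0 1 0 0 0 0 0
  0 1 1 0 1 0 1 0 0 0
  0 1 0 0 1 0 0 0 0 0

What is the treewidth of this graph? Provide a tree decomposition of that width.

Every bag has size at most 3, so the width is 3 − 1 = 2 and tw(G) ≤ 2. For the lower bound, the 3 vertices {e, f, g} are pairwise adjacent, and any tree decomposition puts a clique entirely inside one bag — forcing width ≥ 2. The upper and lower bounds meet at 2, so that is the treewidth.

Treewidth 2.
One such decomposition:
Bags: B1 = {c, e, i}  B2 = {a, c, e}  B3 = {c, d, e}  B4 = {e, g, i}  B5 = {c, e, h}  B6 = {e, f, g}  B7 = {b, e, i}  B8 = {b, e, j}
Tree: B1–B2, B2–B3, B1–B4, B1–B5, B4–B6, B4–B7, B7–B8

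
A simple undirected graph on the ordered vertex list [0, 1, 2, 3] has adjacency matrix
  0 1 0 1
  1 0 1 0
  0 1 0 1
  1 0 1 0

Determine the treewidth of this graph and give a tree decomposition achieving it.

The largest bag has 3 vertices, giving width 2; this decomposition certifies tw(G) ≤ 2. For the lower bound, G contains the cycle 0–1–2–3–0, so G is not a forest; only forests have treewidth ≤ 1, hence tw(G) ≥ 2. Combining the bounds, tw(G) = 2.

Treewidth 2.
One optimal decomposition is:
Bags: B1 = {0, 1, 2}  B2 = {0, 2, 3}
Tree: B1–B2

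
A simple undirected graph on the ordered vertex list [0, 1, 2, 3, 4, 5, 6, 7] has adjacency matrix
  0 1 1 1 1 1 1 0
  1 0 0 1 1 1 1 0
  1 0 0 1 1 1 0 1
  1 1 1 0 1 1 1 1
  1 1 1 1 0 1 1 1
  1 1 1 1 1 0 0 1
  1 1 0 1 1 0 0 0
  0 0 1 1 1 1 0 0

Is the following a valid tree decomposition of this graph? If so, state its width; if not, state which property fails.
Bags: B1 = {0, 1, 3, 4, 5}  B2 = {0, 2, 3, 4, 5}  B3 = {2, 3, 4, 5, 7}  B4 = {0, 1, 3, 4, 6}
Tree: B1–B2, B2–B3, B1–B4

Checking the three conditions: (i) the bags cover all of {0, 1, 2, 3, 4, 5, 6, 7}; (ii) for each edge, some bag contains both endpoints; (iii) the bags containing any fixed vertex form a subtree. All hold, so the decomposition is valid with width 5 − 1 = 4.

Yes; width 4.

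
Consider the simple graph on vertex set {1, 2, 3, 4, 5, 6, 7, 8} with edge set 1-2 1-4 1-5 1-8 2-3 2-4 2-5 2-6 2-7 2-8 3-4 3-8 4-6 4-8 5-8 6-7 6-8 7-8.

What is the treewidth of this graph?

3

A width-3 tree decomposition is:
Bags: B1 = {2, 3, 4, 8}  B2 = {2, 4, 6, 8}  B3 = {1, 2, 4, 8}  B4 = {2, 6, 7, 8}  B5 = {1, 2, 5, 8}
Tree: B1–B2, B1–B3, B2–B4, B3–B5
The largest bag has 4 vertices, giving width 3; this decomposition certifies tw(G) ≤ 3. Conversely, {1, 2, 4, 8} is a clique of size 4, and the vertices of any clique must share a bag in every tree decomposition; so some bag has ≥ 4 vertices and tw(G) ≥ 3. The upper and lower bounds meet at 3, so that is the treewidth.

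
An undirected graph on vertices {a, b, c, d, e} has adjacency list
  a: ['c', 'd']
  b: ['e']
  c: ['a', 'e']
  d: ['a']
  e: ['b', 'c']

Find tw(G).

A width-1 tree decomposition is:
Bags: B1 = {a, c}  B2 = {a, d}  B3 = {c, e}  B4 = {b, e}
Tree: B1–B2, B1–B3, B3–B4
The largest bag has 2 vertices, giving width 1; this decomposition certifies tw(G) ≤ 1. G has an edge, so its treewidth is at least 1. Hence tw(G) = 1 exactly.

1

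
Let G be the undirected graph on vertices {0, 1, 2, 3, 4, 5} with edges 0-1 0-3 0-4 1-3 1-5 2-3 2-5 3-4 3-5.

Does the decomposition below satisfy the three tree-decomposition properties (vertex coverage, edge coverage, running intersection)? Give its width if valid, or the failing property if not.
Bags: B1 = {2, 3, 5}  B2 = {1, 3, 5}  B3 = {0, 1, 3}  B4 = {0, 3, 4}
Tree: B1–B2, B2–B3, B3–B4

Vertex coverage: the bags together contain {0, 1, 2, 3, 4, 5}, the full vertex set. Edge coverage: each edge of G has both endpoints in at least one bag. Running intersection: for every vertex, the bags containing it form a connected subtree. All three properties hold, so this is a valid tree decomposition of width max|bag| − 1 = 2, and hence tw(G) ≤ 2.

Yes; width 2.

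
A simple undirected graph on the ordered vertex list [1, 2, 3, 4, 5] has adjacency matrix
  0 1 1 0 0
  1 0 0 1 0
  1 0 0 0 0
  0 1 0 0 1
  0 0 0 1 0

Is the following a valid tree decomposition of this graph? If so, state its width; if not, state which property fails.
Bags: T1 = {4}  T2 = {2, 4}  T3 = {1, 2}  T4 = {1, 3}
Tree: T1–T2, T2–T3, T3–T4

A tree decomposition must satisfy three properties: every vertex lies in some bag; for every edge, both endpoints lie together in some bag; and for every vertex, the bags containing it form a connected subtree. Here vertex 5 appears in no bag, so the decomposition is invalid.

No — vertex 5 appears in no bag.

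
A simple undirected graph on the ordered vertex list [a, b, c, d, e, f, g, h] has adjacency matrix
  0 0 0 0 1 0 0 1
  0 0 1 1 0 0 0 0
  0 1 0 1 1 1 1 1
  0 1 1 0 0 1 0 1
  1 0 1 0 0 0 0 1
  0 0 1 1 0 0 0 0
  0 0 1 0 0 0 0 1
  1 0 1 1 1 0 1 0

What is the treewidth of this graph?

2

A width-2 tree decomposition is:
Bags: B1 = {c, e, h}  B2 = {c, d, h}  B3 = {a, e, h}  B4 = {c, g, h}  B5 = {c, d, f}  B6 = {b, c, d}
Tree: B1–B2, B1–B3, B1–B4, B2–B5, B5–B6
The largest bag has 3 vertices, giving width 2; this decomposition certifies tw(G) ≤ 2. On the other hand G contains the 3-clique {c, d, h}. A clique must lie in a single bag of any decomposition, so no decomposition can have width below 2. Therefore the treewidth is 2.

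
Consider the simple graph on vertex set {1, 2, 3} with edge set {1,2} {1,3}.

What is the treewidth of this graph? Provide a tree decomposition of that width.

Each bag holds 2 vertices, so the decomposition has width 1, which upper-bounds the treewidth. Since G has at least one edge (e.g. 1–2), it is not an edgeless graph, so tw(G) ≥ 1. Therefore the treewidth is 1.

Treewidth 1.
One optimal decomposition is:
Bags: B1 = {1, 2}  B2 = {1, 3}
Tree: B1–B2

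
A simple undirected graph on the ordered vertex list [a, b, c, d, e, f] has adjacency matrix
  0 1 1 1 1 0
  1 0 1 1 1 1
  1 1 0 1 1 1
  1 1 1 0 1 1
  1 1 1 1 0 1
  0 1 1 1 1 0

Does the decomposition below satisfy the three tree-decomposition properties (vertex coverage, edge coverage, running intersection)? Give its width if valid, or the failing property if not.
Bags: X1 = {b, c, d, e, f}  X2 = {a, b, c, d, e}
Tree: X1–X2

Checking the three conditions: (i) the bags cover all of {a, b, c, d, e, f}; (ii) for each edge, some bag contains both endpoints; (iii) the bags containing any fixed vertex form a subtree. All hold, so the decomposition is valid with width 5 − 1 = 4.

Yes; width 4.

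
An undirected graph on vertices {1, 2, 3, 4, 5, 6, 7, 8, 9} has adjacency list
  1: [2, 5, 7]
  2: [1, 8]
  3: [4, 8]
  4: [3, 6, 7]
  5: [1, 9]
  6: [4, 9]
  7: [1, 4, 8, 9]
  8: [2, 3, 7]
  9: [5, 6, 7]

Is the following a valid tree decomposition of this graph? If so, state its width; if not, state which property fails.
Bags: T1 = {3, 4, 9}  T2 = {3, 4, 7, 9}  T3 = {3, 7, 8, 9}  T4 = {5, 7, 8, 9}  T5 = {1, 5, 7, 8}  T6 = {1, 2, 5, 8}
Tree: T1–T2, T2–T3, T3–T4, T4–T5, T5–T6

A tree decomposition must satisfy three properties: every vertex lies in some bag; for every edge, both endpoints lie together in some bag; and for every vertex, the bags containing it form a connected subtree. Here vertex 6 appears in no bag, so the decomposition is invalid.

No — vertex 6 appears in no bag.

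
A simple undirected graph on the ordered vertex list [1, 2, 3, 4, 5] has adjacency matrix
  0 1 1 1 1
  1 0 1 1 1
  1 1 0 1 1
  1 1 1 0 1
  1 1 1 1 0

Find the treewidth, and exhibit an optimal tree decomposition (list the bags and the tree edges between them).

With just one bag of size 5, the width is 5 − 1 = 4, so tw(G) ≤ 4. On the other hand G contains the 5-clique {1, 2, 3, 4, 5}. A clique must lie in a single bag of any decomposition, so no decomposition can have width below 4. The upper and lower bounds meet at 4, so that is the treewidth.

Treewidth 4.
Bags: B1 = {1, 2, 3, 4, 5}
Tree: (single bag)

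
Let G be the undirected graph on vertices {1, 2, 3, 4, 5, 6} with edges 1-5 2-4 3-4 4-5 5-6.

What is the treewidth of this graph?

1

A width-1 tree decomposition is:
Bags: B1 = {4, 5}  B2 = {1, 5}  B3 = {3, 4}  B4 = {5, 6}  B5 = {2, 4}
Tree: B1–B2, B1–B3, B1–B4, B1–B5
Every bag has size at most 2, so the width is 2 − 1 = 1 and tw(G) ≤ 1. Any graph with an edge has treewidth ≥ 1, and G has the edge 5–4. The upper and lower bounds meet at 1, so that is the treewidth.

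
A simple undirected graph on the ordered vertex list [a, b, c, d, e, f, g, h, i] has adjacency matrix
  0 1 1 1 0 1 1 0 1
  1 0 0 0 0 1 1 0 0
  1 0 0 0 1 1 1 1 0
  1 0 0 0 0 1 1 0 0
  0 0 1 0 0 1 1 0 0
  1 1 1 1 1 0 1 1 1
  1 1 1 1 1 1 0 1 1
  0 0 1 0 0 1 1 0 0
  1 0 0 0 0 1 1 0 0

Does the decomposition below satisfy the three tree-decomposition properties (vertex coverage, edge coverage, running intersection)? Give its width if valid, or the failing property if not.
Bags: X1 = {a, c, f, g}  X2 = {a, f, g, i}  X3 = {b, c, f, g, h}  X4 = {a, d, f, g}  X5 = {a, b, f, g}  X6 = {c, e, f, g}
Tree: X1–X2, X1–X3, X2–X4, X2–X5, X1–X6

No — bags containing vertex b are not connected in the tree.

A tree decomposition must satisfy three properties: every vertex lies in some bag; for every edge, both endpoints lie together in some bag; and for every vertex, the bags containing it form a connected subtree. Here bags containing vertex b are not connected in the tree, so the decomposition is invalid.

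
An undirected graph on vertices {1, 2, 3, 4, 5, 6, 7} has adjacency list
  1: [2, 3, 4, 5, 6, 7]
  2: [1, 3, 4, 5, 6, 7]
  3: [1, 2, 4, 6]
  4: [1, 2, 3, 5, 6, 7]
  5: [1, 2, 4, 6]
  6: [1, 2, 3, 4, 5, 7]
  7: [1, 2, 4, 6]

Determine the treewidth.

A width-4 tree decomposition is:
Bags: B1 = {1, 2, 4, 6, 7}  B2 = {1, 2, 3, 4, 6}  B3 = {1, 2, 4, 5, 6}
Tree: B1–B2, B1–B3
Each bag holds 5 vertices, so the decomposition has width 4, which upper-bounds the treewidth. On the other hand G contains the 5-clique {1, 2, 3, 4, 6}. A clique must lie in a single bag of any decomposition, so no decomposition can have width below 4. Therefore the treewidth is 4.

4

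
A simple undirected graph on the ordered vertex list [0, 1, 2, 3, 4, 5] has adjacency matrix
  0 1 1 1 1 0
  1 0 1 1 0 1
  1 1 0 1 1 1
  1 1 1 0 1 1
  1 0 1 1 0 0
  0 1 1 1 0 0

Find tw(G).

3

A width-3 tree decomposition is:
Bags: B1 = {0, 1, 2, 3}  B2 = {1, 2, 3, 5}  B3 = {0, 2, 3, 4}
Tree: B1–B2, B1–B3
Every bag has size at most 4, so the width is 4 − 1 = 3 and tw(G) ≤ 3. For the lower bound, the 4 vertices {0, 1, 2, 3} are pairwise adjacent, and any tree decomposition puts a clique entirely inside one bag — forcing width ≥ 3. The upper and lower bounds meet at 3, so that is the treewidth.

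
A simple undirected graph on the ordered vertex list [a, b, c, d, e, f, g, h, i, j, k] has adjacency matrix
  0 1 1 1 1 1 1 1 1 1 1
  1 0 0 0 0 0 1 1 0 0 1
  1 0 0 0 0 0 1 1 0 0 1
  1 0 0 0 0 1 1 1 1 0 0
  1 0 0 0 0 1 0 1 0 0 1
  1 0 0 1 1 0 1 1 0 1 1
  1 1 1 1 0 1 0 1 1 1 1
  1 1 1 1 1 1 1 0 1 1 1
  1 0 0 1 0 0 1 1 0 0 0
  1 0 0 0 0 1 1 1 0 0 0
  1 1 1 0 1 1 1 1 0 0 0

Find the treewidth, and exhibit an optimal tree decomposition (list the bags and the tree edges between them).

The largest bag has 5 vertices, giving width 4; this decomposition certifies tw(G) ≤ 4. Conversely, {a, c, g, h, k} is a clique of size 5, and the vertices of any clique must share a bag in every tree decomposition; so some bag has ≥ 5 vertices and tw(G) ≥ 4. The upper and lower bounds meet at 4, so that is the treewidth.

Treewidth 4.
Bags: B1 = {a, f, g, h, k}  B2 = {a, c, g, h, k}  B3 = {a, e, f, h, k}  B4 = {a, f, g, h, j}  B5 = {a, b, g, h, k}  B6 = {a, d, f, g, h}  B7 = {a, d, g, h, i}
Tree: B1–B2, B1–B3, B1–B4, B1–B5, B1–B6, B6–B7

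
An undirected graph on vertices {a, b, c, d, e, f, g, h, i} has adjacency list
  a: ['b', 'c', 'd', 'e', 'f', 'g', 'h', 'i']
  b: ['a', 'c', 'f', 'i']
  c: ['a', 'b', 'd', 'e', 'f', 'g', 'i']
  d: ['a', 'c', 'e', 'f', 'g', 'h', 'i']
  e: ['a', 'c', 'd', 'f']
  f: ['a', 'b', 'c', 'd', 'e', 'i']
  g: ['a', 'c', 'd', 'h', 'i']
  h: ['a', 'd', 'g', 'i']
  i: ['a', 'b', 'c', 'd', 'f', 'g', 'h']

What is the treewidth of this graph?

4

A width-4 tree decomposition is:
Bags: B1 = {a, c, d, g, i}  B2 = {a, d, g, h, i}  B3 = {a, c, d, f, i}  B4 = {a, c, d, e, f}  B5 = {a, b, c, f, i}
Tree: B1–B2, B1–B3, B3–B4, B3–B5
The largest bag has 5 vertices, giving width 4; this decomposition certifies tw(G) ≤ 4. For the lower bound, the 5 vertices {a, c, d, e, f} are pairwise adjacent, and any tree decomposition puts a clique entirely inside one bag — forcing width ≥ 4. Combining the bounds, tw(G) = 4.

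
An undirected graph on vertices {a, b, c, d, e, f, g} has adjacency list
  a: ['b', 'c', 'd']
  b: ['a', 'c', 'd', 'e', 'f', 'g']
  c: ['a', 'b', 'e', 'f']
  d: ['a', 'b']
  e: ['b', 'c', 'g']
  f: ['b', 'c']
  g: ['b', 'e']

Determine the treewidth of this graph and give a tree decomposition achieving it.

Treewidth 2.
One such decomposition:
Bags: B1 = {b, c, e}  B2 = {a, b, c}  B3 = {b, e, g}  B4 = {b, c, f}  B5 = {a, b, d}
Tree: B1–B2, B1–B3, B1–B4, B2–B5

The largest bag has 3 vertices, giving width 2; this decomposition certifies tw(G) ≤ 2. For the lower bound, the 3 vertices {a, b, d} are pairwise adjacent, and any tree decomposition puts a clique entirely inside one bag — forcing width ≥ 2. The upper and lower bounds meet at 2, so that is the treewidth.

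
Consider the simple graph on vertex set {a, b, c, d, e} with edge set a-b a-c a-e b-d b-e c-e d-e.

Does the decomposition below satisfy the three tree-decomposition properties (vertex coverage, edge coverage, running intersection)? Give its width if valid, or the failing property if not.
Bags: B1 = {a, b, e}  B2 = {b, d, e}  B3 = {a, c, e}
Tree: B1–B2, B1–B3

Vertex coverage: the bags together contain {a, b, c, d, e}, the full vertex set. Edge coverage: each edge of G has both endpoints in at least one bag. Running intersection: for every vertex, the bags containing it form a connected subtree. All three properties hold, so this is a valid tree decomposition of width max|bag| − 1 = 2, and hence tw(G) ≤ 2.

Yes; width 2.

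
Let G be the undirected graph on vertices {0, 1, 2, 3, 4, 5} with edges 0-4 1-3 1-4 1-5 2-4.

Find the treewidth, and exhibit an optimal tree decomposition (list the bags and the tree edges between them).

The largest bag has 2 vertices, giving width 1; this decomposition certifies tw(G) ≤ 1. G has an edge, so its treewidth is at least 1. Therefore the treewidth is 1.

Treewidth 1.
Bags: B1 = {2, 4}  B2 = {0, 4}  B3 = {1, 4}  B4 = {1, 5}  B5 = {1, 3}
Tree: B1–B2, B2–B3, B3–B4, B3–B5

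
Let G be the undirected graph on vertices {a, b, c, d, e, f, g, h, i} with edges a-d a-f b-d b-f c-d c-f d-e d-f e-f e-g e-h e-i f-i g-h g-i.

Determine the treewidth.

2

A width-2 tree decomposition is:
Bags: B1 = {b, d, f}  B2 = {d, e, f}  B3 = {e, f, i}  B4 = {e, g, i}  B5 = {a, d, f}  B6 = {c, d, f}  B7 = {e, g, h}
Tree: B1–B2, B2–B3, B3–B4, B2–B5, B1–B6, B4–B7
The largest bag has 3 vertices, giving width 2; this decomposition certifies tw(G) ≤ 2. For the lower bound, the 3 vertices {e, g, h} are pairwise adjacent, and any tree decomposition puts a clique entirely inside one bag — forcing width ≥ 2. Hence tw(G) = 2 exactly.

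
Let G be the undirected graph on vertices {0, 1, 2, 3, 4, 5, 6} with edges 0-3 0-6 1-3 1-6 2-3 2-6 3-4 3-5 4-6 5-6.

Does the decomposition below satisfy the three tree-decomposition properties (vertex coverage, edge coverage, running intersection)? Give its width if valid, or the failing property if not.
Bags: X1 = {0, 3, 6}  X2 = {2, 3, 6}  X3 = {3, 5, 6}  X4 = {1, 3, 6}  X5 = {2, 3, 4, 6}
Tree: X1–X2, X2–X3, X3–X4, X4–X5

A tree decomposition must satisfy three properties: every vertex lies in some bag; for every edge, both endpoints lie together in some bag; and for every vertex, the bags containing it form a connected subtree. Here bags containing vertex 2 are not connected in the tree, so the decomposition is invalid.

No — bags containing vertex 2 are not connected in the tree.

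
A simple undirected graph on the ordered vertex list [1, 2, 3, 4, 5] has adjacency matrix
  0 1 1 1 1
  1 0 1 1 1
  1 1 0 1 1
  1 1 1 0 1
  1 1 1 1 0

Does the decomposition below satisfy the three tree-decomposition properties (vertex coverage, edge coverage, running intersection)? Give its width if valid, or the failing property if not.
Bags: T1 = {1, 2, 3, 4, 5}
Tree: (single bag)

Yes; width 4.

Vertex coverage: the bags together contain {1, 2, 3, 4, 5}, the full vertex set. Edge coverage: each edge of G has both endpoints in at least one bag. Running intersection: for every vertex, the bags containing it form a connected subtree. All three properties hold, so this is a valid tree decomposition of width max|bag| − 1 = 4, and hence tw(G) ≤ 4.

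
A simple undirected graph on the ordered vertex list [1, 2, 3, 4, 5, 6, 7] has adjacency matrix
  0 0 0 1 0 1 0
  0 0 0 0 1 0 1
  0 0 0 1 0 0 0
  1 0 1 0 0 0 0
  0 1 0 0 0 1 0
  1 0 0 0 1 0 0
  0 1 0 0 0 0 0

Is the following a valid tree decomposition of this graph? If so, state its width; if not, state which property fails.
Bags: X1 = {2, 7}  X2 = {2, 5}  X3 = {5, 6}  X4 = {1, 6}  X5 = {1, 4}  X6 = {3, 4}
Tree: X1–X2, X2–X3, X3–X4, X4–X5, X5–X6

Checking the three conditions: (i) the bags cover all of {1, 2, 3, 4, 5, 6, 7}; (ii) for each edge, some bag contains both endpoints; (iii) the bags containing any fixed vertex form a subtree. All hold, so the decomposition is valid with width 2 − 1 = 1.

Yes; width 1.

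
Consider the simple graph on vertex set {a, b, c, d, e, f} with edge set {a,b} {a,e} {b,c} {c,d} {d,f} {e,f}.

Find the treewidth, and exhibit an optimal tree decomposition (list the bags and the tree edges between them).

Treewidth 2.
One such decomposition:
Bags: B1 = {a, e, f}  B2 = {a, b, f}  B3 = {b, c, f}  B4 = {c, d, f}
Tree: B1–B2, B2–B3, B3–B4

Every bag has size at most 3, so the width is 3 − 1 = 2 and tw(G) ≤ 2. For the lower bound, G contains the cycle f–e–a–b–c–d–f, so G is not a forest; only forests have treewidth ≤ 1, hence tw(G) ≥ 2. Combining the bounds, tw(G) = 2.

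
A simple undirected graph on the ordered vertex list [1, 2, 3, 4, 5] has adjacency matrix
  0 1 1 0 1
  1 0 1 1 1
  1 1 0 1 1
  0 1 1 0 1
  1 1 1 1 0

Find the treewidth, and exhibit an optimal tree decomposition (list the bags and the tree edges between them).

The largest bag has 4 vertices, giving width 3; this decomposition certifies tw(G) ≤ 3. On the other hand G contains the 4-clique {1, 2, 3, 5}. A clique must lie in a single bag of any decomposition, so no decomposition can have width below 3. Hence tw(G) = 3 exactly.

Treewidth 3.
One optimal decomposition is:
Bags: B1 = {1, 2, 3, 5}  B2 = {2, 3, 4, 5}
Tree: B1–B2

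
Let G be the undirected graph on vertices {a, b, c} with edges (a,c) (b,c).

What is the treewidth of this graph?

1

A width-1 tree decomposition is:
Bags: B1 = {a, c}  B2 = {b, c}
Tree: B1–B2
The largest bag has 2 vertices, giving width 1; this decomposition certifies tw(G) ≤ 1. Since G has at least one edge (e.g. c–a), it is not an edgeless graph, so tw(G) ≥ 1. Therefore the treewidth is 1.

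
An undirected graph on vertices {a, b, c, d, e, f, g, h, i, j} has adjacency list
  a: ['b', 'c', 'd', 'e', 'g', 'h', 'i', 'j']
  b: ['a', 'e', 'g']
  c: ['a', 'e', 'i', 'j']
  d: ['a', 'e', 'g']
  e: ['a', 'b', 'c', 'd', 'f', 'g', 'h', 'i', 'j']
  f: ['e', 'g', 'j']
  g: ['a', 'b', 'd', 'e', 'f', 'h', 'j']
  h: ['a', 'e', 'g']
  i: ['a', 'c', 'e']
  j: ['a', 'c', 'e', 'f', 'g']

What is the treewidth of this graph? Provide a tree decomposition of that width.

Every bag has size at most 4, so the width is 4 − 1 = 3 and tw(G) ≤ 3. Conversely, {a, d, e, g} is a clique of size 4, and the vertices of any clique must share a bag in every tree decomposition; so some bag has ≥ 4 vertices and tw(G) ≥ 3. The upper and lower bounds meet at 3, so that is the treewidth.

Treewidth 3.
One optimal decomposition is:
Bags: B1 = {a, b, e, g}  B2 = {a, d, e, g}  B3 = {a, e, g, j}  B4 = {a, e, g, h}  B5 = {e, f, g, j}  B6 = {a, c, e, j}  B7 = {a, c, e, i}
Tree: B1–B2, B1–B3, B3–B4, B3–B5, B3–B6, B6–B7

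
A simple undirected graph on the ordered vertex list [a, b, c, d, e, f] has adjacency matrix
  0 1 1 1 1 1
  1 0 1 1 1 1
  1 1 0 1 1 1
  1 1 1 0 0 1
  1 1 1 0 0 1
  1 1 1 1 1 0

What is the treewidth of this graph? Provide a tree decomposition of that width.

Every bag has size at most 5, so the width is 5 − 1 = 4 and tw(G) ≤ 4. Conversely, {a, b, c, d, f} is a clique of size 5, and the vertices of any clique must share a bag in every tree decomposition; so some bag has ≥ 5 vertices and tw(G) ≥ 4. Hence tw(G) = 4 exactly.

Treewidth 4.
One such decomposition:
Bags: B1 = {a, b, c, d, f}  B2 = {a, b, c, e, f}
Tree: B1–B2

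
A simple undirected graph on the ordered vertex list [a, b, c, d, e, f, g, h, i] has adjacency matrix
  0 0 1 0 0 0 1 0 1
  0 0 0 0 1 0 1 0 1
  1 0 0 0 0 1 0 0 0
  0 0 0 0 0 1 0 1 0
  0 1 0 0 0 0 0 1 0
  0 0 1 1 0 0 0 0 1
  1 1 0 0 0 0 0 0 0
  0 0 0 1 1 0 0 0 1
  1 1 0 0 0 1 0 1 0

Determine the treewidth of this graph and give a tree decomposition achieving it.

Treewidth 3.
One optimal decomposition is:
Bags: B1 = {b, d, e, h}  B2 = {b, d, h, i}  B3 = {b, d, f, i}  B4 = {b, f, g, i}  B5 = {a, f, g, i}  B6 = {a, c, f, g}
Tree: B1–B2, B2–B3, B3–B4, B4–B5, B5–B6

Every bag has size at most 4, so the width is 4 − 1 = 3 and tw(G) ≤ 3. For the lower bound: the 4 vertex sets {d,e,h}, {b}, {i}, {a,c,f,g} are disjoint, each induces a connected subgraph, and every pair is joined by at least one edge of G. Contracting each set to a single vertex therefore yields K_{4} as a minor, and since treewidth is minor-monotone, tw(G) ≥ tw(K_{4}) = 3. The upper and lower bounds meet at 3, so that is the treewidth.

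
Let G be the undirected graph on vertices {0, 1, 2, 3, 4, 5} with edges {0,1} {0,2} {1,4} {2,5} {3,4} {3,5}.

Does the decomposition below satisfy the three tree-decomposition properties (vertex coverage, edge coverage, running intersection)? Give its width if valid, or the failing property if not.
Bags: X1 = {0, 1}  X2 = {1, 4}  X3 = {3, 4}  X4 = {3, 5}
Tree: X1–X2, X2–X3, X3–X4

No — vertex 2 appears in no bag.

A tree decomposition must satisfy three properties: every vertex lies in some bag; for every edge, both endpoints lie together in some bag; and for every vertex, the bags containing it form a connected subtree. Here vertex 2 appears in no bag, so the decomposition is invalid.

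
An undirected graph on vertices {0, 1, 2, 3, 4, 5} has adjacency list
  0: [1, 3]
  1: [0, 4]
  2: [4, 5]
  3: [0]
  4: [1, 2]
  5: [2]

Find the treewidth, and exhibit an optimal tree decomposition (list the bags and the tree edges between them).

Every bag has size at most 2, so the width is 2 − 1 = 1 and tw(G) ≤ 1. G has an edge, so its treewidth is at least 1. Hence tw(G) = 1 exactly.

Treewidth 1.
Bags: B1 = {0, 3}  B2 = {0, 1}  B3 = {1, 4}  B4 = {2, 4}  B5 = {2, 5}
Tree: B1–B2, B2–B3, B3–B4, B4–B5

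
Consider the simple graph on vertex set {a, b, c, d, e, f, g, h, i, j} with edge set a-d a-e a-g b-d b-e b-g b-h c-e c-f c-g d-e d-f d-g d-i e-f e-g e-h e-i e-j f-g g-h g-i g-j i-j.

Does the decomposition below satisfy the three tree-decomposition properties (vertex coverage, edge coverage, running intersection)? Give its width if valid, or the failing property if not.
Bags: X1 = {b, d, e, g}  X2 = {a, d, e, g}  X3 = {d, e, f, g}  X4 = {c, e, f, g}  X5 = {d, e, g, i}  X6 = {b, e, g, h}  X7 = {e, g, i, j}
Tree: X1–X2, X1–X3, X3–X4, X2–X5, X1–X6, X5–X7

Yes; width 3.

Vertex coverage: the bags together contain {a, b, c, d, e, f, g, h, i, j}, the full vertex set. Edge coverage: each edge of G has both endpoints in at least one bag. Running intersection: for every vertex, the bags containing it form a connected subtree. All three properties hold, so this is a valid tree decomposition of width max|bag| − 1 = 3, and hence tw(G) ≤ 3.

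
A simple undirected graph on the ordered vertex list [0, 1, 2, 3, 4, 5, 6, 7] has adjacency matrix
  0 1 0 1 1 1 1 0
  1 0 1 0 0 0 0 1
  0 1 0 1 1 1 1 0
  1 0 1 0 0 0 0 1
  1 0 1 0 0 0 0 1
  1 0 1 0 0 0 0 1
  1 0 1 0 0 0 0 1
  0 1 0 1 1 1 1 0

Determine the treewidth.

3

A width-3 tree decomposition is:
Bags: B1 = {0, 2, 6, 7}  B2 = {0, 2, 5, 7}  B3 = {0, 1, 2, 7}  B4 = {0, 2, 4, 7}  B5 = {0, 2, 3, 7}
Tree: B1–B2, B2–B3, B3–B4, B4–B5
Every bag has size at most 4, so the width is 4 − 1 = 3 and tw(G) ≤ 3. For the lower bound: the 4 vertex sets {6,7}, {0,5}, {2}, {1} are disjoint, each induces a connected subgraph, and every pair is joined by at least one edge of G. Contracting each set to a single vertex therefore yields K_{4} as a minor, and since treewidth is minor-monotone, tw(G) ≥ tw(K_{4}) = 3. Combining the bounds, tw(G) = 3.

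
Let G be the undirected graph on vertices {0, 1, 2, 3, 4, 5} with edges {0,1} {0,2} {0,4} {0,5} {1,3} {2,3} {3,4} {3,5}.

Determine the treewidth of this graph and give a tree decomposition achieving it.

Every bag has size at most 3, so the width is 3 − 1 = 2 and tw(G) ≤ 2. For the lower bound, G contains the cycle 0–2–3–5–0, so G is not a forest; only forests have treewidth ≤ 1, hence tw(G) ≥ 2. Therefore the treewidth is 2.

Treewidth 2.
Bags: B1 = {0, 2, 3}  B2 = {0, 3, 5}  B3 = {0, 3, 4}  B4 = {0, 1, 3}
Tree: B1–B2, B2–B3, B3–B4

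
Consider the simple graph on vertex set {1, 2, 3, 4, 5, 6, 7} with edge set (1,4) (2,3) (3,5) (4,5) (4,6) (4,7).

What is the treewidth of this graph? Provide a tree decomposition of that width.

Every bag has size at most 2, so the width is 2 − 1 = 1 and tw(G) ≤ 1. G has an edge, so its treewidth is at least 1. Therefore the treewidth is 1.

Treewidth 1.
One such decomposition:
Bags: B1 = {4, 5}  B2 = {1, 4}  B3 = {4, 6}  B4 = {3, 5}  B5 = {4, 7}  B6 = {2, 3}
Tree: B1–B2, B1–B3, B1–B4, B2–B5, B4–B6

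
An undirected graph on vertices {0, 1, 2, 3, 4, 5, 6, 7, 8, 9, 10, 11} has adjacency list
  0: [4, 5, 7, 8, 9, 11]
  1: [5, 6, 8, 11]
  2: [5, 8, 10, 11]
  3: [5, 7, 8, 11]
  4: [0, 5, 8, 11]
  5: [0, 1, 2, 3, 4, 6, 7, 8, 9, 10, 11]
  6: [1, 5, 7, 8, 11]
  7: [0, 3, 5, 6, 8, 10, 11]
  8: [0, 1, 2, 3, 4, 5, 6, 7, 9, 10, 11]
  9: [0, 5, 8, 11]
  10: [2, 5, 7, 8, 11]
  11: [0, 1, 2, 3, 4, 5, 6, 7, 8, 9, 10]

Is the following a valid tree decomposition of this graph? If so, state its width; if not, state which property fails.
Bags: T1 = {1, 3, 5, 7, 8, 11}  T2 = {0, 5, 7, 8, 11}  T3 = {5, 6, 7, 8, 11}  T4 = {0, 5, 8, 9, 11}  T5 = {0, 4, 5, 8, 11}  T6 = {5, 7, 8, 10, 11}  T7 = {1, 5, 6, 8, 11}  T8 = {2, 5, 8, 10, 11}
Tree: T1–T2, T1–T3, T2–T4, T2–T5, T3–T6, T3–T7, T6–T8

A tree decomposition must satisfy three properties: every vertex lies in some bag; for every edge, both endpoints lie together in some bag; and for every vertex, the bags containing it form a connected subtree. Here bags containing vertex 1 are not connected in the tree, so the decomposition is invalid.

No — bags containing vertex 1 are not connected in the tree.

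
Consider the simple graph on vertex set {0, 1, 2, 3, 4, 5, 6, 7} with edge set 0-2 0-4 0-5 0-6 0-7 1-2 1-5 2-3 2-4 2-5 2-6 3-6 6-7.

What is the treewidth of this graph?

2

A width-2 tree decomposition is:
Bags: B1 = {0, 2, 5}  B2 = {0, 2, 6}  B3 = {0, 2, 4}  B4 = {0, 6, 7}  B5 = {1, 2, 5}  B6 = {2, 3, 6}
Tree: B1–B2, B1–B3, B2–B4, B1–B5, B2–B6
The largest bag has 3 vertices, giving width 2; this decomposition certifies tw(G) ≤ 2. Conversely, {0, 2, 4} is a clique of size 3, and the vertices of any clique must share a bag in every tree decomposition; so some bag has ≥ 3 vertices and tw(G) ≥ 2. Hence tw(G) = 2 exactly.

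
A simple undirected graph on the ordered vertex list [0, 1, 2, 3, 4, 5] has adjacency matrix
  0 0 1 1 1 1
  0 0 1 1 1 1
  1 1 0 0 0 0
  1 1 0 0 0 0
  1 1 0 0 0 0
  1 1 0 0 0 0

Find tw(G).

A width-2 tree decomposition is:
Bags: B1 = {0, 1, 3}  B2 = {0, 1, 5}  B3 = {0, 1, 2}  B4 = {0, 1, 4}
Tree: B1–B2, B2–B3, B3–B4
Each bag holds 3 vertices, so the decomposition has width 2, which upper-bounds the treewidth. The edges 0–3–1–5–0 form a cycle, so G is not a tree and its treewidth is at least 2. The upper and lower bounds meet at 2, so that is the treewidth.

2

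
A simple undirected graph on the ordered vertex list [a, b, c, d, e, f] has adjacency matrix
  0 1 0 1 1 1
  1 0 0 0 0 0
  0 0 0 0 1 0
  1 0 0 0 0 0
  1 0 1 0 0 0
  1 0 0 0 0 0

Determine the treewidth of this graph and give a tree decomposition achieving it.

Treewidth 1.
Bags: B1 = {a, f}  B2 = {a, b}  B3 = {a, e}  B4 = {a, d}  B5 = {c, e}
Tree: B1–B2, B2–B3, B1–B4, B3–B5

Each bag holds 2 vertices, so the decomposition has width 1, which upper-bounds the treewidth. G has an edge, so its treewidth is at least 1. Combining the bounds, tw(G) = 1.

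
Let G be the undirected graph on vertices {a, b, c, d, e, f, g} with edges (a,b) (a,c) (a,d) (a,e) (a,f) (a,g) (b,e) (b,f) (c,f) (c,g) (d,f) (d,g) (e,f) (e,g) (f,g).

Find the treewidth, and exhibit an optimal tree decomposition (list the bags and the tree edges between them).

Treewidth 3.
One optimal decomposition is:
Bags: B1 = {a, e, f, g}  B2 = {a, c, f, g}  B3 = {a, b, e, f}  B4 = {a, d, f, g}
Tree: B1–B2, B1–B3, B1–B4

Each bag holds 4 vertices, so the decomposition has width 3, which upper-bounds the treewidth. On the other hand G contains the 4-clique {a, d, f, g}. A clique must lie in a single bag of any decomposition, so no decomposition can have width below 3. Hence tw(G) = 3 exactly.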